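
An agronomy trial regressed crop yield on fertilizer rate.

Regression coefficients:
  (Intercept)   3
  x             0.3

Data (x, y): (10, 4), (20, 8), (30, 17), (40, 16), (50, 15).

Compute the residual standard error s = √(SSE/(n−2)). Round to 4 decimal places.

x=10: ŷ = 3 + 0.3·10 = 6; r = 4 − 6 = -2
x=20: ŷ = 3 + 0.3·20 = 9; r = 8 − 9 = -1
x=30: ŷ = 3 + 0.3·30 = 12; r = 17 − 12 = 5
x=40: ŷ = 3 + 0.3·40 = 15; r = 16 − 15 = 1
x=50: ŷ = 3 + 0.3·50 = 18; r = 15 − 18 = -3
SSE = 4 + 1 + 25 + 1 + 9 = 40
s = √(40/3) = √13.3333 ≈ 3.6515

s = 3.6515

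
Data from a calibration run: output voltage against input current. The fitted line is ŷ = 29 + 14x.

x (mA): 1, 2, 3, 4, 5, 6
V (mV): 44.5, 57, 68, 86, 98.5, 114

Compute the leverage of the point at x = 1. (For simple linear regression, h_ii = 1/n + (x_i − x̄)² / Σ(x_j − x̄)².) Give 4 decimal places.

x̄ = (1 + 2 + 3 + 4 + 5 + 6)/6 = 3.5
Σ(x − x̄)² = 6.25 + 2.25 + 0.25 + 0.25 + 2.25 + 6.25 = 17.5
h = 1/6 + (-2.5)²/17.5 = 0.166667 + 0.357143 = 0.5238

h = 0.5238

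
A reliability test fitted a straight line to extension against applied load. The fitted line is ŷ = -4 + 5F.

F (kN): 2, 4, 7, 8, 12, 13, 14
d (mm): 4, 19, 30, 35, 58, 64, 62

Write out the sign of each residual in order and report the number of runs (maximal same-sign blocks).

F=2: ŷ = -4 + 5·2 = 6; e = 4 − 6 = -2
F=4: ŷ = -4 + 5·4 = 16; e = 19 − 16 = 3
F=7: ŷ = -4 + 5·7 = 31; e = 30 − 31 = -1
F=8: ŷ = -4 + 5·8 = 36; e = 35 − 36 = -1
F=12: ŷ = -4 + 5·12 = 56; e = 58 − 56 = 2
F=13: ŷ = -4 + 5·13 = 61; e = 64 − 61 = 3
F=14: ŷ = -4 + 5·14 = 66; e = 62 − 66 = -4
Signs: − + − − + + −
Runs: −×1, +×1, −×2, +×2, −×1 → 5

5 runs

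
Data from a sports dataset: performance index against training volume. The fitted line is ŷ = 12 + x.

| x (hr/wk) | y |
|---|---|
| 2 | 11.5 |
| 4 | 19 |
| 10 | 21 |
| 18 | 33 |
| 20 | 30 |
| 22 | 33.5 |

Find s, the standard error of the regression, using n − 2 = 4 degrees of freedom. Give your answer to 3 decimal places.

x=2: ŷ = 12 + 2 = 14; e = 11.5 − 14 = -2.5
x=4: ŷ = 12 + 4 = 16; e = 19 − 16 = 3
x=10: ŷ = 12 + 10 = 22; e = 21 − 22 = -1
x=18: ŷ = 12 + 18 = 30; e = 33 − 30 = 3
x=20: ŷ = 12 + 20 = 32; e = 30 − 32 = -2
x=22: ŷ = 12 + 22 = 34; e = 33.5 − 34 = -0.5
SSE = 6.25 + 9 + 1 + 9 + 4 + 0.25 = 29.5
s = √(29.5/4) = √7.375 ≈ 2.716

s = 2.716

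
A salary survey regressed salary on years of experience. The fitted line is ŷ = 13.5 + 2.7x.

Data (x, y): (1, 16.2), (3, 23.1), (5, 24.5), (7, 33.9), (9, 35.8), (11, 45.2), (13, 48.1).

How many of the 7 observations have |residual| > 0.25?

6

x=1: ŷ = 13.5 + 2.7·1 = 16.2; e = 16.2 − 16.2 = 0
x=3: ŷ = 13.5 + 2.7·3 = 21.6; e = 23.1 − 21.6 = 1.5
x=5: ŷ = 13.5 + 2.7·5 = 27; e = 24.5 − 27 = -2.5
x=7: ŷ = 13.5 + 2.7·7 = 32.4; e = 33.9 − 32.4 = 1.5
x=9: ŷ = 13.5 + 2.7·9 = 37.8; e = 35.8 − 37.8 = -2
x=11: ŷ = 13.5 + 2.7·11 = 43.2; e = 45.2 − 43.2 = 2
x=13: ŷ = 13.5 + 2.7·13 = 48.6; e = 48.1 − 48.6 = -0.5
|e| > 0.25: x=3 (|e|=1.5), x=5 (|e|=2.5), x=7 (|e|=1.5), x=9 (|e|=2), x=11 (|e|=2), x=13 (|e|=0.5) → 6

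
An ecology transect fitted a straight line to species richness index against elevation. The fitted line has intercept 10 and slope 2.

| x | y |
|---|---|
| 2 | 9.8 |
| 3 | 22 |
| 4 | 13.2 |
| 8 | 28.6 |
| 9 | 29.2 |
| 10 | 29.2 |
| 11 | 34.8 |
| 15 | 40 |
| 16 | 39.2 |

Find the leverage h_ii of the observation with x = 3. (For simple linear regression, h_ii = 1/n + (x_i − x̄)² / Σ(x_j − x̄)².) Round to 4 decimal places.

h = 0.2717

x̄ = (2 + 3 + 4 + 8 + 9 + 10 + 11 + 15 + 16)/9 = 8.66667
Σ(x − x̄)² = 44.4444 + 32.1111 + 21.7778 + 0.444444 + 0.111111 + 1.77778 + 5.44444 + 40.1111 + 53.7778 = 200
h = 1/9 + (-5.66667)²/200 = 0.111111 + 0.160556 = 0.2717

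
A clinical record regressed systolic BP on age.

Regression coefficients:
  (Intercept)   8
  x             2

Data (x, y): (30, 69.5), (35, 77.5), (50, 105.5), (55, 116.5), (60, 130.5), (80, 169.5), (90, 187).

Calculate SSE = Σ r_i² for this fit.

SSE = 20.5

x=30: ŷ = 8 + 2·30 = 68; r = 69.5 − 68 = 1.5
x=35: ŷ = 8 + 2·35 = 78; r = 77.5 − 78 = -0.5
x=50: ŷ = 8 + 2·50 = 108; r = 105.5 − 108 = -2.5
x=55: ŷ = 8 + 2·55 = 118; r = 116.5 − 118 = -1.5
x=60: ŷ = 8 + 2·60 = 128; r = 130.5 − 128 = 2.5
x=80: ŷ = 8 + 2·80 = 168; r = 169.5 − 168 = 1.5
x=90: ŷ = 8 + 2·90 = 188; r = 187 − 188 = -1
SSE = 2.25 + 0.25 + 6.25 + 2.25 + 6.25 + 2.25 + 1 = 20.5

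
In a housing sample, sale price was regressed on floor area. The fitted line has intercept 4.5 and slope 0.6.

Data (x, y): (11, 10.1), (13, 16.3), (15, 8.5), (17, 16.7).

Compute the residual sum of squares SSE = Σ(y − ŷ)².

SSE = 46

x=11: ŷ = 4.5 + 0.6·11 = 11.1; r = 10.1 − 11.1 = -1
x=13: ŷ = 4.5 + 0.6·13 = 12.3; r = 16.3 − 12.3 = 4
x=15: ŷ = 4.5 + 0.6·15 = 13.5; r = 8.5 − 13.5 = -5
x=17: ŷ = 4.5 + 0.6·17 = 14.7; r = 16.7 − 14.7 = 2
SSE = 1 + 16 + 25 + 4 = 46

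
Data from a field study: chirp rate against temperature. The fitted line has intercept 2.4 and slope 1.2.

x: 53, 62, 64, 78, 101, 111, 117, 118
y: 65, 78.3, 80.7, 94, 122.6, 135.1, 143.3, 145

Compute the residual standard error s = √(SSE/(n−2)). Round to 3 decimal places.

s = 1.414

x=53: ŷ = 2.4 + 1.2·53 = 66; e = 65 − 66 = -1
x=62: ŷ = 2.4 + 1.2·62 = 76.8; e = 78.3 − 76.8 = 1.5
x=64: ŷ = 2.4 + 1.2·64 = 79.2; e = 80.7 − 79.2 = 1.5
x=78: ŷ = 2.4 + 1.2·78 = 96; e = 94 − 96 = -2
x=101: ŷ = 2.4 + 1.2·101 = 123.6; e = 122.6 − 123.6 = -1
x=111: ŷ = 2.4 + 1.2·111 = 135.6; e = 135.1 − 135.6 = -0.5
x=117: ŷ = 2.4 + 1.2·117 = 142.8; e = 143.3 − 142.8 = 0.5
x=118: ŷ = 2.4 + 1.2·118 = 144; e = 145 − 144 = 1
SSE = 1 + 2.25 + 2.25 + 4 + 1 + 0.25 + 0.25 + 1 = 12
s = √(12/6) = √2 ≈ 1.414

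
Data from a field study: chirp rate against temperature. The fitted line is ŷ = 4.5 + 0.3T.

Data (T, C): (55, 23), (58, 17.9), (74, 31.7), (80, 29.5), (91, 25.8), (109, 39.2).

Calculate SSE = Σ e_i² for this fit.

T=55: ŷ = 4.5 + 0.3·55 = 21; e = 23 − 21 = 2
T=58: ŷ = 4.5 + 0.3·58 = 21.9; e = 17.9 − 21.9 = -4
T=74: ŷ = 4.5 + 0.3·74 = 26.7; e = 31.7 − 26.7 = 5
T=80: ŷ = 4.5 + 0.3·80 = 28.5; e = 29.5 − 28.5 = 1
T=91: ŷ = 4.5 + 0.3·91 = 31.8; e = 25.8 − 31.8 = -6
T=109: ŷ = 4.5 + 0.3·109 = 37.2; e = 39.2 − 37.2 = 2
SSE = 4 + 16 + 25 + 1 + 36 + 4 = 86

SSE = 86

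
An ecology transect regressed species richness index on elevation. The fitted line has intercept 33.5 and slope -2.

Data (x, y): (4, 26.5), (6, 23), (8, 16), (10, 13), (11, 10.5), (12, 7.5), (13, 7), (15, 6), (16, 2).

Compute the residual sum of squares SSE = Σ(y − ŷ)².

SSE = 17.5

x=4: ŷ = 33.5 − 2·4 = 25.5; e = 26.5 − 25.5 = 1
x=6: ŷ = 33.5 − 2·6 = 21.5; e = 23 − 21.5 = 1.5
x=8: ŷ = 33.5 − 2·8 = 17.5; e = 16 − 17.5 = -1.5
x=10: ŷ = 33.5 − 2·10 = 13.5; e = 13 − 13.5 = -0.5
x=11: ŷ = 33.5 − 2·11 = 11.5; e = 10.5 − 11.5 = -1
x=12: ŷ = 33.5 − 2·12 = 9.5; e = 7.5 − 9.5 = -2
x=13: ŷ = 33.5 − 2·13 = 7.5; e = 7 − 7.5 = -0.5
x=15: ŷ = 33.5 − 2·15 = 3.5; e = 6 − 3.5 = 2.5
x=16: ŷ = 33.5 − 2·16 = 1.5; e = 2 − 1.5 = 0.5
SSE = 1 + 2.25 + 2.25 + 0.25 + 1 + 4 + 0.25 + 6.25 + 0.25 = 17.5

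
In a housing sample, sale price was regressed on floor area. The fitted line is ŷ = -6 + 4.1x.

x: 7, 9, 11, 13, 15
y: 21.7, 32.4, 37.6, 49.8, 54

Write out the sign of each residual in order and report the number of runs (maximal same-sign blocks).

x=7: ŷ = -6 + 4.1·7 = 22.7; e = 21.7 − 22.7 = -1
x=9: ŷ = -6 + 4.1·9 = 30.9; e = 32.4 − 30.9 = 1.5
x=11: ŷ = -6 + 4.1·11 = 39.1; e = 37.6 − 39.1 = -1.5
x=13: ŷ = -6 + 4.1·13 = 47.3; e = 49.8 − 47.3 = 2.5
x=15: ŷ = -6 + 4.1·15 = 55.5; e = 54 − 55.5 = -1.5
Signs: − + − + −
Runs: −×1, +×1, −×1, +×1, −×1 → 5

5 runs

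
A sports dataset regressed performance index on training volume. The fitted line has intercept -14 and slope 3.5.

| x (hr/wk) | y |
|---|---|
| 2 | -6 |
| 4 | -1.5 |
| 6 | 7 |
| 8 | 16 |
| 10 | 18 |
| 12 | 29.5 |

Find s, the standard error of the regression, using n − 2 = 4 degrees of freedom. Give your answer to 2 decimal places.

x=2: ŷ = -14 + 3.5·2 = -7; e = -6 − (-7) = 1
x=4: ŷ = -14 + 3.5·4 = 0; e = -1.5 − 0 = -1.5
x=6: ŷ = -14 + 3.5·6 = 7; e = 7 − 7 = 0
x=8: ŷ = -14 + 3.5·8 = 14; e = 16 − 14 = 2
x=10: ŷ = -14 + 3.5·10 = 21; e = 18 − 21 = -3
x=12: ŷ = -14 + 3.5·12 = 28; e = 29.5 − 28 = 1.5
SSE = 1 + 2.25 + 0 + 4 + 9 + 2.25 = 18.5
s = √(18.5/4) = √4.625 ≈ 2.15

s = 2.15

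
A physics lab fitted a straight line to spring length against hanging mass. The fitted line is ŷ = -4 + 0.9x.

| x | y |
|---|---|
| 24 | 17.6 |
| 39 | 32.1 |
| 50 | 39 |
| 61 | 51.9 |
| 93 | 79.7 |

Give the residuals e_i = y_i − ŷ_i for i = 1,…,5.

x=24: ŷ = -4 + 0.9·24 = 17.6; e = 17.6 − 17.6 = 0
x=39: ŷ = -4 + 0.9·39 = 31.1; e = 32.1 − 31.1 = 1
x=50: ŷ = -4 + 0.9·50 = 41; e = 39 − 41 = -2
x=61: ŷ = -4 + 0.9·61 = 50.9; e = 51.9 − 50.9 = 1
x=93: ŷ = -4 + 0.9·93 = 79.7; e = 79.7 − 79.7 = 0

0, 1, -2, 1, 0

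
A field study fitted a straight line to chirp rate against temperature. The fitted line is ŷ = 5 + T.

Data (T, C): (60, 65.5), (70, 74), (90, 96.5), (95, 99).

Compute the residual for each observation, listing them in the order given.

T=60: ŷ = 5 + 60 = 65; e = 65.5 − 65 = 0.5
T=70: ŷ = 5 + 70 = 75; e = 74 − 75 = -1
T=90: ŷ = 5 + 90 = 95; e = 96.5 − 95 = 1.5
T=95: ŷ = 5 + 95 = 100; e = 99 − 100 = -1

0.5, -1, 1.5, -1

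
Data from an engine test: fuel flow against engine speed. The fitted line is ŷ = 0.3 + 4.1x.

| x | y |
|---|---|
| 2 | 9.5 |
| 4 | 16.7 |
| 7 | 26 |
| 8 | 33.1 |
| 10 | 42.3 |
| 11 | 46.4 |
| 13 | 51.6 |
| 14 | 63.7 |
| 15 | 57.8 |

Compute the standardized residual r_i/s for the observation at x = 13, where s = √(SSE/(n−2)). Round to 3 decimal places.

x=2: ŷ = 0.3 + 4.1·2 = 8.5; r = 9.5 − 8.5 = 1
x=4: ŷ = 0.3 + 4.1·4 = 16.7; r = 16.7 − 16.7 = 0
x=7: ŷ = 0.3 + 4.1·7 = 29; r = 26 − 29 = -3
x=8: ŷ = 0.3 + 4.1·8 = 33.1; r = 33.1 − 33.1 = 0
x=10: ŷ = 0.3 + 4.1·10 = 41.3; r = 42.3 − 41.3 = 1
x=11: ŷ = 0.3 + 4.1·11 = 45.4; r = 46.4 − 45.4 = 1
x=13: ŷ = 0.3 + 4.1·13 = 53.6; r = 51.6 − 53.6 = -2
x=14: ŷ = 0.3 + 4.1·14 = 57.7; r = 63.7 − 57.7 = 6
x=15: ŷ = 0.3 + 4.1·15 = 61.8; r = 57.8 − 61.8 = -4
SSE = 1 + 0 + 9 + 0 + 1 + 1 + 4 + 36 + 16 = 68
s = √(68/7) = 3.11677
r/s = -2 / 3.11677 = -0.642

-0.642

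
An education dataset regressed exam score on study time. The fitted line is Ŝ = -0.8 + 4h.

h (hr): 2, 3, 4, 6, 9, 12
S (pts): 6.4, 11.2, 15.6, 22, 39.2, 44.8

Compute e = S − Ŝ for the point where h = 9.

e = 4

Ŝ = -0.8 + 4·9 = 35.2
e = 39.2 − 35.2 = 4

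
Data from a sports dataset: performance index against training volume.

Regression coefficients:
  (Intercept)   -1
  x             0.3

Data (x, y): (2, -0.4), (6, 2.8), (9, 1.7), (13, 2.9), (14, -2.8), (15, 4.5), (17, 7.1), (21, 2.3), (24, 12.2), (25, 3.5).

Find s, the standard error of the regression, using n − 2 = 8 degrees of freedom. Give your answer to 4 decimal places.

x=2: ŷ = -1 + 0.3·2 = -0.4; r = -0.4 − (-0.4) = 0
x=6: ŷ = -1 + 0.3·6 = 0.8; r = 2.8 − 0.8 = 2
x=9: ŷ = -1 + 0.3·9 = 1.7; r = 1.7 − 1.7 = 0
x=13: ŷ = -1 + 0.3·13 = 2.9; r = 2.9 − 2.9 = 0
x=14: ŷ = -1 + 0.3·14 = 3.2; r = -2.8 − 3.2 = -6
x=15: ŷ = -1 + 0.3·15 = 3.5; r = 4.5 − 3.5 = 1
x=17: ŷ = -1 + 0.3·17 = 4.1; r = 7.1 − 4.1 = 3
x=21: ŷ = -1 + 0.3·21 = 5.3; r = 2.3 − 5.3 = -3
x=24: ŷ = -1 + 0.3·24 = 6.2; r = 12.2 − 6.2 = 6
x=25: ŷ = -1 + 0.3·25 = 6.5; r = 3.5 − 6.5 = -3
SSE = 0 + 4 + 0 + 0 + 36 + 1 + 9 + 9 + 36 + 9 = 104
s = √(104/8) = √13 ≈ 3.6056

s = 3.6056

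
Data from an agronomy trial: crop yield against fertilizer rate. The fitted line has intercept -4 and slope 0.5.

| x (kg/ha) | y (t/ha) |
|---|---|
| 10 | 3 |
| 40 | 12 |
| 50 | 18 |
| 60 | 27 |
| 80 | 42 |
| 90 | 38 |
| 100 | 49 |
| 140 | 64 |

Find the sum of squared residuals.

SSE = 88

x=10: ŷ = -4 + 0.5·10 = 1; e = 3 − 1 = 2
x=40: ŷ = -4 + 0.5·40 = 16; e = 12 − 16 = -4
x=50: ŷ = -4 + 0.5·50 = 21; e = 18 − 21 = -3
x=60: ŷ = -4 + 0.5·60 = 26; e = 27 − 26 = 1
x=80: ŷ = -4 + 0.5·80 = 36; e = 42 − 36 = 6
x=90: ŷ = -4 + 0.5·90 = 41; e = 38 − 41 = -3
x=100: ŷ = -4 + 0.5·100 = 46; e = 49 − 46 = 3
x=140: ŷ = -4 + 0.5·140 = 66; e = 64 − 66 = -2
SSE = 4 + 16 + 9 + 1 + 36 + 9 + 9 + 4 = 88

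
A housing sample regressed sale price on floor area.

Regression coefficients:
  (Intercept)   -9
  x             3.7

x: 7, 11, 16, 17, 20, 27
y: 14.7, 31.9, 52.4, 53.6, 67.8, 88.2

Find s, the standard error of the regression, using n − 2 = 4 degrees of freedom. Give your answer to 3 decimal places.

x=7: ŷ = -9 + 3.7·7 = 16.9; r = 14.7 − 16.9 = -2.2
x=11: ŷ = -9 + 3.7·11 = 31.7; r = 31.9 − 31.7 = 0.2
x=16: ŷ = -9 + 3.7·16 = 50.2; r = 52.4 − 50.2 = 2.2
x=17: ŷ = -9 + 3.7·17 = 53.9; r = 53.6 − 53.9 = -0.3
x=20: ŷ = -9 + 3.7·20 = 65; r = 67.8 − 65 = 2.8
x=27: ŷ = -9 + 3.7·27 = 90.9; r = 88.2 − 90.9 = -2.7
SSE = 4.84 + 0.04 + 4.84 + 0.09 + 7.84 + 7.29 = 24.94
s = √(24.94/4) = √6.235 ≈ 2.497

s = 2.497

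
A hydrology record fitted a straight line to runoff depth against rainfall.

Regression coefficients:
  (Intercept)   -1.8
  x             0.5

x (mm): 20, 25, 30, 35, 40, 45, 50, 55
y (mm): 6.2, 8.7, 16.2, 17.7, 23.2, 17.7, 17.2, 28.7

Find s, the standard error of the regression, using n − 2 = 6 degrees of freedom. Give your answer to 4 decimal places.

x=20: ŷ = -1.8 + 0.5·20 = 8.2; e = 6.2 − 8.2 = -2
x=25: ŷ = -1.8 + 0.5·25 = 10.7; e = 8.7 − 10.7 = -2
x=30: ŷ = -1.8 + 0.5·30 = 13.2; e = 16.2 − 13.2 = 3
x=35: ŷ = -1.8 + 0.5·35 = 15.7; e = 17.7 − 15.7 = 2
x=40: ŷ = -1.8 + 0.5·40 = 18.2; e = 23.2 − 18.2 = 5
x=45: ŷ = -1.8 + 0.5·45 = 20.7; e = 17.7 − 20.7 = -3
x=50: ŷ = -1.8 + 0.5·50 = 23.2; e = 17.2 − 23.2 = -6
x=55: ŷ = -1.8 + 0.5·55 = 25.7; e = 28.7 − 25.7 = 3
SSE = 4 + 4 + 9 + 4 + 25 + 9 + 36 + 9 = 100
s = √(100/6) = √16.6667 ≈ 4.0825

s = 4.0825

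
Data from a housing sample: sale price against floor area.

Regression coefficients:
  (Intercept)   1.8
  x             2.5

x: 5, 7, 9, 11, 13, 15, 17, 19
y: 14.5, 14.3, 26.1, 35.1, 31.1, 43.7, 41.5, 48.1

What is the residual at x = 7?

r = -5

ŷ = 1.8 + 2.5·7 = 19.3
r = 14.3 − 19.3 = -5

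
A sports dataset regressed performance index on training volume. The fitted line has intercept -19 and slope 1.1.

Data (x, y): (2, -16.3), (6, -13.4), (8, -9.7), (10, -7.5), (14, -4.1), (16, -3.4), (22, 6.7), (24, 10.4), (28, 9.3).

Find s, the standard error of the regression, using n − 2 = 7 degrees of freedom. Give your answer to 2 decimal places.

x=2: ŷ = -19 + 1.1·2 = -16.8; e = -16.3 − (-16.8) = 0.5
x=6: ŷ = -19 + 1.1·6 = -12.4; e = -13.4 − (-12.4) = -1
x=8: ŷ = -19 + 1.1·8 = -10.2; e = -9.7 − (-10.2) = 0.5
x=10: ŷ = -19 + 1.1·10 = -8; e = -7.5 − (-8) = 0.5
x=14: ŷ = -19 + 1.1·14 = -3.6; e = -4.1 − (-3.6) = -0.5
x=16: ŷ = -19 + 1.1·16 = -1.4; e = -3.4 − (-1.4) = -2
x=22: ŷ = -19 + 1.1·22 = 5.2; e = 6.7 − 5.2 = 1.5
x=24: ŷ = -19 + 1.1·24 = 7.4; e = 10.4 − 7.4 = 3
x=28: ŷ = -19 + 1.1·28 = 11.8; e = 9.3 − 11.8 = -2.5
SSE = 0.25 + 1 + 0.25 + 0.25 + 0.25 + 4 + 2.25 + 9 + 6.25 = 23.5
s = √(23.5/7) = √3.35714 ≈ 1.83

s = 1.83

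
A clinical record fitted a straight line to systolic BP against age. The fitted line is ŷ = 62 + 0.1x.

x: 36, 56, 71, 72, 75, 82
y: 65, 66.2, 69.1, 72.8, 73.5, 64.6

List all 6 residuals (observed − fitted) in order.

x=36: ŷ = 62 + 0.1·36 = 65.6; e = 65 − 65.6 = -0.6
x=56: ŷ = 62 + 0.1·56 = 67.6; e = 66.2 − 67.6 = -1.4
x=71: ŷ = 62 + 0.1·71 = 69.1; e = 69.1 − 69.1 = 0
x=72: ŷ = 62 + 0.1·72 = 69.2; e = 72.8 − 69.2 = 3.6
x=75: ŷ = 62 + 0.1·75 = 69.5; e = 73.5 − 69.5 = 4
x=82: ŷ = 62 + 0.1·82 = 70.2; e = 64.6 − 70.2 = -5.6

-0.6, -1.4, 0, 3.6, 4, -5.6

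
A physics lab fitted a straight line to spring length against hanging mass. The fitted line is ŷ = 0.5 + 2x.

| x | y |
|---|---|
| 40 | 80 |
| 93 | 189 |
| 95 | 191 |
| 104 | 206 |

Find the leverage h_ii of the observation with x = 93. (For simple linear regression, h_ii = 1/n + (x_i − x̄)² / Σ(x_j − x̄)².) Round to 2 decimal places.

h = 0.29

x̄ = (40 + 93 + 95 + 104)/4 = 83
Σ(x − x̄)² = 1849 + 100 + 144 + 441 = 2534
h = 1/4 + (10)²/2534 = 0.25 + 0.0394633 = 0.29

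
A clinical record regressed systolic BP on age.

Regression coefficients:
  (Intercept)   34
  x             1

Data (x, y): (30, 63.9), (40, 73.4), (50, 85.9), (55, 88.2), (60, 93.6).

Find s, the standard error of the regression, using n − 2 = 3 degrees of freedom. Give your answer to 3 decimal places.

x=30: ŷ = 34 + 30 = 64; e = 63.9 − 64 = -0.1
x=40: ŷ = 34 + 40 = 74; e = 73.4 − 74 = -0.6
x=50: ŷ = 34 + 50 = 84; e = 85.9 − 84 = 1.9
x=55: ŷ = 34 + 55 = 89; e = 88.2 − 89 = -0.8
x=60: ŷ = 34 + 60 = 94; e = 93.6 − 94 = -0.4
SSE = 0.01 + 0.36 + 3.61 + 0.64 + 0.16 = 4.78
s = √(4.78/3) = √1.59333 ≈ 1.262

s = 1.262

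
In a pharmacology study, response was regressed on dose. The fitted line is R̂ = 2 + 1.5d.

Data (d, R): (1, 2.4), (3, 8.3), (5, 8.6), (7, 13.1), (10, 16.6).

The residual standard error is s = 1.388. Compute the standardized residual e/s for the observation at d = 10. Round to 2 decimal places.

-0.29

R̂ = 2 + 1.5·10 = 17
e = 16.6 − 17 = -0.4
e/s = -0.4 / 1.388 = -0.29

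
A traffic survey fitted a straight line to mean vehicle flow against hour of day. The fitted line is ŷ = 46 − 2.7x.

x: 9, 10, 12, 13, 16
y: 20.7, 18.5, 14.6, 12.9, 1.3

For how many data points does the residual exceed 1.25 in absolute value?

2

x=9: ŷ = 46 − 2.7·9 = 21.7; e = 20.7 − 21.7 = -1
x=10: ŷ = 46 − 2.7·10 = 19; e = 18.5 − 19 = -0.5
x=12: ŷ = 46 − 2.7·12 = 13.6; e = 14.6 − 13.6 = 1
x=13: ŷ = 46 − 2.7·13 = 10.9; e = 12.9 − 10.9 = 2
x=16: ŷ = 46 − 2.7·16 = 2.8; e = 1.3 − 2.8 = -1.5
|e| > 1.25: x=13 (|e|=2), x=16 (|e|=1.5) → 2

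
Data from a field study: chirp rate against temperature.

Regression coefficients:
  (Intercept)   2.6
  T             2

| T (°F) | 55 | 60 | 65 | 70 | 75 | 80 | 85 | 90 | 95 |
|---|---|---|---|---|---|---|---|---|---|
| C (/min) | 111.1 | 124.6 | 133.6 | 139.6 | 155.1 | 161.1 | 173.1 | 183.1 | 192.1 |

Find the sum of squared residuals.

T=55: Ĉ = 2.6 + 2·55 = 112.6; e = 111.1 − 112.6 = -1.5
T=60: Ĉ = 2.6 + 2·60 = 122.6; e = 124.6 − 122.6 = 2
T=65: Ĉ = 2.6 + 2·65 = 132.6; e = 133.6 − 132.6 = 1
T=70: Ĉ = 2.6 + 2·70 = 142.6; e = 139.6 − 142.6 = -3
T=75: Ĉ = 2.6 + 2·75 = 152.6; e = 155.1 − 152.6 = 2.5
T=80: Ĉ = 2.6 + 2·80 = 162.6; e = 161.1 − 162.6 = -1.5
T=85: Ĉ = 2.6 + 2·85 = 172.6; e = 173.1 − 172.6 = 0.5
T=90: Ĉ = 2.6 + 2·90 = 182.6; e = 183.1 − 182.6 = 0.5
T=95: Ĉ = 2.6 + 2·95 = 192.6; e = 192.1 − 192.6 = -0.5
SSE = 2.25 + 4 + 1 + 9 + 6.25 + 2.25 + 0.25 + 0.25 + 0.25 = 25.5

SSE = 25.5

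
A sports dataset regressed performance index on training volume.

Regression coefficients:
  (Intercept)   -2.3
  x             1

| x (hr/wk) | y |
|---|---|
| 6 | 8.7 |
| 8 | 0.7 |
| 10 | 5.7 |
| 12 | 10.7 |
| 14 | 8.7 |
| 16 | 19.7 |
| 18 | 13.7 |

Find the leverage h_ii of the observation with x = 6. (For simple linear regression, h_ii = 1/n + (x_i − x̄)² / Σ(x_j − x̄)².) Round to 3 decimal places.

x̄ = (6 + 8 + 10 + 12 + 14 + 16 + 18)/7 = 12
Σ(x − x̄)² = 36 + 16 + 4 + 0 + 4 + 16 + 36 = 112
h = 1/7 + (-6)²/112 = 0.142857 + 0.321429 = 0.464

h = 0.464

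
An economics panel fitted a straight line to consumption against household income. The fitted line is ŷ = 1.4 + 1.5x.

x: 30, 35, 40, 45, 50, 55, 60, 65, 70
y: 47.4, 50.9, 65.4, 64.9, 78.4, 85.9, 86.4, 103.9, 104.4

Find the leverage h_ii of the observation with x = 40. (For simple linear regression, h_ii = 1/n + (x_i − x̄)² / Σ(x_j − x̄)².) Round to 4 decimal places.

x̄ = (30 + 35 + 40 + 45 + 50 + 55 + 60 + 65 + 70)/9 = 50
Σ(x − x̄)² = 400 + 225 + 100 + 25 + 0 + 25 + 100 + 225 + 400 = 1500
h = 1/9 + (-10)²/1500 = 0.111111 + 0.0666667 = 0.1778

h = 0.1778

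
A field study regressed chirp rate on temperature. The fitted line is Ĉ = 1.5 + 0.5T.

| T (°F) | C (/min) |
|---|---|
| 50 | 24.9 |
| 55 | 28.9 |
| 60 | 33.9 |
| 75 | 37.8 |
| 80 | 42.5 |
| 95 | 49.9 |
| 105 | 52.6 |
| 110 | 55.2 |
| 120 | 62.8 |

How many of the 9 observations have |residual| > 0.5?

8

T=50: Ĉ = 1.5 + 0.5·50 = 26.5; r = 24.9 − 26.5 = -1.6
T=55: Ĉ = 1.5 + 0.5·55 = 29; r = 28.9 − 29 = -0.1
T=60: Ĉ = 1.5 + 0.5·60 = 31.5; r = 33.9 − 31.5 = 2.4
T=75: Ĉ = 1.5 + 0.5·75 = 39; r = 37.8 − 39 = -1.2
T=80: Ĉ = 1.5 + 0.5·80 = 41.5; r = 42.5 − 41.5 = 1
T=95: Ĉ = 1.5 + 0.5·95 = 49; r = 49.9 − 49 = 0.9
T=105: Ĉ = 1.5 + 0.5·105 = 54; r = 52.6 − 54 = -1.4
T=110: Ĉ = 1.5 + 0.5·110 = 56.5; r = 55.2 − 56.5 = -1.3
T=120: Ĉ = 1.5 + 0.5·120 = 61.5; r = 62.8 − 61.5 = 1.3
|r| > 0.5: T=50 (|r|=1.6), T=60 (|r|=2.4), T=75 (|r|=1.2), T=80 (|r|=1), T=95 (|r|=0.9), T=105 (|r|=1.4), T=110 (|r|=1.3), T=120 (|r|=1.3) → 8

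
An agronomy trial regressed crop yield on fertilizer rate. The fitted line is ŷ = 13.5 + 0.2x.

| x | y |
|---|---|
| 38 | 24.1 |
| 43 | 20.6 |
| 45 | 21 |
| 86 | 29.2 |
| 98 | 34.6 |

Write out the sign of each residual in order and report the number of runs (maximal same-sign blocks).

3 runs

x=38: ŷ = 13.5 + 0.2·38 = 21.1; r = 24.1 − 21.1 = 3
x=43: ŷ = 13.5 + 0.2·43 = 22.1; r = 20.6 − 22.1 = -1.5
x=45: ŷ = 13.5 + 0.2·45 = 22.5; r = 21 − 22.5 = -1.5
x=86: ŷ = 13.5 + 0.2·86 = 30.7; r = 29.2 − 30.7 = -1.5
x=98: ŷ = 13.5 + 0.2·98 = 33.1; r = 34.6 − 33.1 = 1.5
Signs: + − − − +
Runs: +×1, −×3, +×1 → 3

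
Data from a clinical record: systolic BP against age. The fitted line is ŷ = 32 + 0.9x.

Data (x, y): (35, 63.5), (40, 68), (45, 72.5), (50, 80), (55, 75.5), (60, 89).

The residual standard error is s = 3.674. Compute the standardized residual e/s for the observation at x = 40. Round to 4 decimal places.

0.0000

ŷ = 32 + 0.9·40 = 68
e = 68 − 68 = 0
e/s = 0 / 3.674 = 0.0000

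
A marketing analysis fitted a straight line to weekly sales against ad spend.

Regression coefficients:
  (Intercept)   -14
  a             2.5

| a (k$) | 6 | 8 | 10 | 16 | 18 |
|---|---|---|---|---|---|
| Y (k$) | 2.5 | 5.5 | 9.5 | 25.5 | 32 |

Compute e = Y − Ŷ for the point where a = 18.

e = 1

Ŷ = -14 + 2.5·18 = 31
e = 32 − 31 = 1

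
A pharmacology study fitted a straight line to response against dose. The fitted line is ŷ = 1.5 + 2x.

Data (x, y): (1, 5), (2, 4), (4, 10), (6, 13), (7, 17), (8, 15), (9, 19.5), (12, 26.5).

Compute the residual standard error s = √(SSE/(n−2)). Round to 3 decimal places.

x=1: ŷ = 1.5 + 2·1 = 3.5; e = 5 − 3.5 = 1.5
x=2: ŷ = 1.5 + 2·2 = 5.5; e = 4 − 5.5 = -1.5
x=4: ŷ = 1.5 + 2·4 = 9.5; e = 10 − 9.5 = 0.5
x=6: ŷ = 1.5 + 2·6 = 13.5; e = 13 − 13.5 = -0.5
x=7: ŷ = 1.5 + 2·7 = 15.5; e = 17 − 15.5 = 1.5
x=8: ŷ = 1.5 + 2·8 = 17.5; e = 15 − 17.5 = -2.5
x=9: ŷ = 1.5 + 2·9 = 19.5; e = 19.5 − 19.5 = 0
x=12: ŷ = 1.5 + 2·12 = 25.5; e = 26.5 − 25.5 = 1
SSE = 2.25 + 2.25 + 0.25 + 0.25 + 2.25 + 6.25 + 0 + 1 = 14.5
s = √(14.5/6) = √2.41667 ≈ 1.555

s = 1.555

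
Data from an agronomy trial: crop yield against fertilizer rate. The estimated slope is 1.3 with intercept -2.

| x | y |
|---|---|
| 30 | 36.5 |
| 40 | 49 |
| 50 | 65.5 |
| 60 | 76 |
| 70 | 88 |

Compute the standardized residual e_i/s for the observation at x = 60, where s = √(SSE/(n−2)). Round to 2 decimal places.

x=30: ŷ = -2 + 1.3·30 = 37; e = 36.5 − 37 = -0.5
x=40: ŷ = -2 + 1.3·40 = 50; e = 49 − 50 = -1
x=50: ŷ = -2 + 1.3·50 = 63; e = 65.5 − 63 = 2.5
x=60: ŷ = -2 + 1.3·60 = 76; e = 76 − 76 = 0
x=70: ŷ = -2 + 1.3·70 = 89; e = 88 − 89 = -1
SSE = 0.25 + 1 + 6.25 + 0 + 1 = 8.5
s = √(8.5/3) = 1.68325
e/s = 0 / 1.68325 = 0.00

0.00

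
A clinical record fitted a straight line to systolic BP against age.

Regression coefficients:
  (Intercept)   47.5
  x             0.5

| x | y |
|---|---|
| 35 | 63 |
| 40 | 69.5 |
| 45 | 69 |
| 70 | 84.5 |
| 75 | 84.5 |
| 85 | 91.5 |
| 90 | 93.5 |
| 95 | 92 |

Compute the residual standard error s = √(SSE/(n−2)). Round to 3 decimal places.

s = 2.062

x=35: ŷ = 47.5 + 0.5·35 = 65; e = 63 − 65 = -2
x=40: ŷ = 47.5 + 0.5·40 = 67.5; e = 69.5 − 67.5 = 2
x=45: ŷ = 47.5 + 0.5·45 = 70; e = 69 − 70 = -1
x=70: ŷ = 47.5 + 0.5·70 = 82.5; e = 84.5 − 82.5 = 2
x=75: ŷ = 47.5 + 0.5·75 = 85; e = 84.5 − 85 = -0.5
x=85: ŷ = 47.5 + 0.5·85 = 90; e = 91.5 − 90 = 1.5
x=90: ŷ = 47.5 + 0.5·90 = 92.5; e = 93.5 − 92.5 = 1
x=95: ŷ = 47.5 + 0.5·95 = 95; e = 92 − 95 = -3
SSE = 4 + 4 + 1 + 4 + 0.25 + 2.25 + 1 + 9 = 25.5
s = √(25.5/6) = √4.25 ≈ 2.062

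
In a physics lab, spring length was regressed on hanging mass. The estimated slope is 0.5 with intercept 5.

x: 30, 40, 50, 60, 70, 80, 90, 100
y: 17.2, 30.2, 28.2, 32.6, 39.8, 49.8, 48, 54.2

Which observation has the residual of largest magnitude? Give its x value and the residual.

x=30: ŷ = 5 + 0.5·30 = 20; r = 17.2 − 20 = -2.8
x=40: ŷ = 5 + 0.5·40 = 25; r = 30.2 − 25 = 5.2
x=50: ŷ = 5 + 0.5·50 = 30; r = 28.2 − 30 = -1.8
x=60: ŷ = 5 + 0.5·60 = 35; r = 32.6 − 35 = -2.4
x=70: ŷ = 5 + 0.5·70 = 40; r = 39.8 − 40 = -0.2
x=80: ŷ = 5 + 0.5·80 = 45; r = 49.8 − 45 = 4.8
x=90: ŷ = 5 + 0.5·90 = 50; r = 48 − 50 = -2
x=100: ŷ = 5 + 0.5·100 = 55; r = 54.2 − 55 = -0.8
Largest |r| is 5.2 at x = 40, residual 5.2.

x = 40, r = 5.2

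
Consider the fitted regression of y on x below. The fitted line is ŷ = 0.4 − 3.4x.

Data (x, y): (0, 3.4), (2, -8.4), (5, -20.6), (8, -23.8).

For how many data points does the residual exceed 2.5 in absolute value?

3

x=0: ŷ = 0.4 − 3.4·0 = 0.4; e = 3.4 − 0.4 = 3
x=2: ŷ = 0.4 − 3.4·2 = -6.4; e = -8.4 − (-6.4) = -2
x=5: ŷ = 0.4 − 3.4·5 = -16.6; e = -20.6 − (-16.6) = -4
x=8: ŷ = 0.4 − 3.4·8 = -26.8; e = -23.8 − (-26.8) = 3
|e| > 2.5: x=0 (|e|=3), x=5 (|e|=4), x=8 (|e|=3) → 3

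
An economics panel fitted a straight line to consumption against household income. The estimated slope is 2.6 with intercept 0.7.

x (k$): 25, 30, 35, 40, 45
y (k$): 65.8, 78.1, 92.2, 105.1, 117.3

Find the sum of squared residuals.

SSE = 0.94

x=25: ŷ = 0.7 + 2.6·25 = 65.7; r = 65.8 − 65.7 = 0.1
x=30: ŷ = 0.7 + 2.6·30 = 78.7; r = 78.1 − 78.7 = -0.6
x=35: ŷ = 0.7 + 2.6·35 = 91.7; r = 92.2 − 91.7 = 0.5
x=40: ŷ = 0.7 + 2.6·40 = 104.7; r = 105.1 − 104.7 = 0.4
x=45: ŷ = 0.7 + 2.6·45 = 117.7; r = 117.3 − 117.7 = -0.4
SSE = 0.01 + 0.36 + 0.25 + 0.16 + 0.16 = 0.94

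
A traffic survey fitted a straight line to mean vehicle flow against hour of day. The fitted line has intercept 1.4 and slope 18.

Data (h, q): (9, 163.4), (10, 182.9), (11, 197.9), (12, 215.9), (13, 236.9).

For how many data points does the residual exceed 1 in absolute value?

h=9: ŷ = 1.4 + 18·9 = 163.4; e = 163.4 − 163.4 = 0
h=10: ŷ = 1.4 + 18·10 = 181.4; e = 182.9 − 181.4 = 1.5
h=11: ŷ = 1.4 + 18·11 = 199.4; e = 197.9 − 199.4 = -1.5
h=12: ŷ = 1.4 + 18·12 = 217.4; e = 215.9 − 217.4 = -1.5
h=13: ŷ = 1.4 + 18·13 = 235.4; e = 236.9 − 235.4 = 1.5
|e| > 1: h=10 (|e|=1.5), h=11 (|e|=1.5), h=12 (|e|=1.5), h=13 (|e|=1.5) → 4

4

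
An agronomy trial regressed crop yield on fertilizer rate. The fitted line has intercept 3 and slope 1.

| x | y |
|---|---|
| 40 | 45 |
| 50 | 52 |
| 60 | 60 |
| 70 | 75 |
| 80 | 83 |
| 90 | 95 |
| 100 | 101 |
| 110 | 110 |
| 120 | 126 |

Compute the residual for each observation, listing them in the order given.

2, -1, -3, 2, 0, 2, -2, -3, 3

x=40: ŷ = 3 + 40 = 43; r = 45 − 43 = 2
x=50: ŷ = 3 + 50 = 53; r = 52 − 53 = -1
x=60: ŷ = 3 + 60 = 63; r = 60 − 63 = -3
x=70: ŷ = 3 + 70 = 73; r = 75 − 73 = 2
x=80: ŷ = 3 + 80 = 83; r = 83 − 83 = 0
x=90: ŷ = 3 + 90 = 93; r = 95 − 93 = 2
x=100: ŷ = 3 + 100 = 103; r = 101 − 103 = -2
x=110: ŷ = 3 + 110 = 113; r = 110 − 113 = -3
x=120: ŷ = 3 + 120 = 123; r = 126 − 123 = 3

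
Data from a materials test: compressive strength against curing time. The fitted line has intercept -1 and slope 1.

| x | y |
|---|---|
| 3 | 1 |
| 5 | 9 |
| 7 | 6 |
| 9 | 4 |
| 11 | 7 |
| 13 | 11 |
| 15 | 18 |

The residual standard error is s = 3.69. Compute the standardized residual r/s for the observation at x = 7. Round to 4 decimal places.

0.0000

ŷ = -1 + 7 = 6
r = 6 − 6 = 0
r/s = 0 / 3.69 = 0.0000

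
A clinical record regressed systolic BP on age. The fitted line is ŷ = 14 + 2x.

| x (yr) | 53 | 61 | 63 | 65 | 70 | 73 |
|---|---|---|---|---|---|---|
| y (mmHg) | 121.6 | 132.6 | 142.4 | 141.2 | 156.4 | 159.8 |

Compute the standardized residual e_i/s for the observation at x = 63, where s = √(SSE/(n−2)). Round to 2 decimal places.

x=53: ŷ = 14 + 2·53 = 120; e = 121.6 − 120 = 1.6
x=61: ŷ = 14 + 2·61 = 136; e = 132.6 − 136 = -3.4
x=63: ŷ = 14 + 2·63 = 140; e = 142.4 − 140 = 2.4
x=65: ŷ = 14 + 2·65 = 144; e = 141.2 − 144 = -2.8
x=70: ŷ = 14 + 2·70 = 154; e = 156.4 − 154 = 2.4
x=73: ŷ = 14 + 2·73 = 160; e = 159.8 − 160 = -0.2
SSE = 2.56 + 11.56 + 5.76 + 7.84 + 5.76 + 0.04 = 33.52
s = √(33.52/4) = 2.89482
e/s = 2.4 / 2.89482 = 0.83

0.83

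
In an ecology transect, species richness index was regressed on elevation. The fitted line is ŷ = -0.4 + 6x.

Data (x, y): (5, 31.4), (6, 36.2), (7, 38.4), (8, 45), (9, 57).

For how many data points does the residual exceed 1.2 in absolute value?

x=5: ŷ = -0.4 + 6·5 = 29.6; r = 31.4 − 29.6 = 1.8
x=6: ŷ = -0.4 + 6·6 = 35.6; r = 36.2 − 35.6 = 0.6
x=7: ŷ = -0.4 + 6·7 = 41.6; r = 38.4 − 41.6 = -3.2
x=8: ŷ = -0.4 + 6·8 = 47.6; r = 45 − 47.6 = -2.6
x=9: ŷ = -0.4 + 6·9 = 53.6; r = 57 − 53.6 = 3.4
|r| > 1.2: x=5 (|r|=1.8), x=7 (|r|=3.2), x=8 (|r|=2.6), x=9 (|r|=3.4) → 4

4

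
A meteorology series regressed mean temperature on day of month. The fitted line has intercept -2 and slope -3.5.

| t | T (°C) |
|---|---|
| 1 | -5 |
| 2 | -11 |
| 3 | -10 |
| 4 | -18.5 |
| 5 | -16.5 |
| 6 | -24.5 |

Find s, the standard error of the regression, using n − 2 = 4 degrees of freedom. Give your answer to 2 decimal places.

t=1: T̂ = -2 − 3.5·1 = -5.5; r = -5 − (-5.5) = 0.5
t=2: T̂ = -2 − 3.5·2 = -9; r = -11 − (-9) = -2
t=3: T̂ = -2 − 3.5·3 = -12.5; r = -10 − (-12.5) = 2.5
t=4: T̂ = -2 − 3.5·4 = -16; r = -18.5 − (-16) = -2.5
t=5: T̂ = -2 − 3.5·5 = -19.5; r = -16.5 − (-19.5) = 3
t=6: T̂ = -2 − 3.5·6 = -23; r = -24.5 − (-23) = -1.5
SSE = 0.25 + 4 + 6.25 + 6.25 + 9 + 2.25 = 28
s = √(28/4) = √7 ≈ 2.65

s = 2.65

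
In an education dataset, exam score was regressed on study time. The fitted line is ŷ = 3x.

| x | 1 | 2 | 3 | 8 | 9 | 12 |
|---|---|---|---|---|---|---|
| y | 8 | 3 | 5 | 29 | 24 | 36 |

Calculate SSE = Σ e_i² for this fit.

x=1: ŷ = 3·1 = 3; e = 8 − 3 = 5
x=2: ŷ = 3·2 = 6; e = 3 − 6 = -3
x=3: ŷ = 3·3 = 9; e = 5 − 9 = -4
x=8: ŷ = 3·8 = 24; e = 29 − 24 = 5
x=9: ŷ = 3·9 = 27; e = 24 − 27 = -3
x=12: ŷ = 3·12 = 36; e = 36 − 36 = 0
SSE = 25 + 9 + 16 + 25 + 9 + 0 = 84

SSE = 84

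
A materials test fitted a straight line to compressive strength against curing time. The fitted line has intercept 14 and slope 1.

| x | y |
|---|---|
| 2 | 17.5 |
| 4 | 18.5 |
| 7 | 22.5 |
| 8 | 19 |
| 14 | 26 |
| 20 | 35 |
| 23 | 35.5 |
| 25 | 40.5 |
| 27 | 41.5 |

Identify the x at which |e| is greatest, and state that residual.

x=2: ŷ = 14 + 2 = 16; e = 17.5 − 16 = 1.5
x=4: ŷ = 14 + 4 = 18; e = 18.5 − 18 = 0.5
x=7: ŷ = 14 + 7 = 21; e = 22.5 − 21 = 1.5
x=8: ŷ = 14 + 8 = 22; e = 19 − 22 = -3
x=14: ŷ = 14 + 14 = 28; e = 26 − 28 = -2
x=20: ŷ = 14 + 20 = 34; e = 35 − 34 = 1
x=23: ŷ = 14 + 23 = 37; e = 35.5 − 37 = -1.5
x=25: ŷ = 14 + 25 = 39; e = 40.5 − 39 = 1.5
x=27: ŷ = 14 + 27 = 41; e = 41.5 − 41 = 0.5
Largest |e| is 3 at x = 8, residual -3.

x = 8, e = -3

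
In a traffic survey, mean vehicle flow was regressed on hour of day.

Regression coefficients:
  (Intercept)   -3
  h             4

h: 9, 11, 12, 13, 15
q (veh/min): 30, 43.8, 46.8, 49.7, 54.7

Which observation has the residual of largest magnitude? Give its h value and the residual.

h = 9, r = -3

h=9: ŷ = -3 + 4·9 = 33; r = 30 − 33 = -3
h=11: ŷ = -3 + 4·11 = 41; r = 43.8 − 41 = 2.8
h=12: ŷ = -3 + 4·12 = 45; r = 46.8 − 45 = 1.8
h=13: ŷ = -3 + 4·13 = 49; r = 49.7 − 49 = 0.7
h=15: ŷ = -3 + 4·15 = 57; r = 54.7 − 57 = -2.3
Largest |r| is 3 at h = 9, residual -3.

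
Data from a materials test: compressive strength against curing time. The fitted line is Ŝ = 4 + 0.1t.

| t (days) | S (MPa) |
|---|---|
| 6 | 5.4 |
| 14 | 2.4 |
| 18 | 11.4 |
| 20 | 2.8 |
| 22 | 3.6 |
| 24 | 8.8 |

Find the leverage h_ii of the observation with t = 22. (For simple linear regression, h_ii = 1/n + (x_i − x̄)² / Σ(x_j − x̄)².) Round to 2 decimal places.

t̄ = (6 + 14 + 18 + 20 + 22 + 24)/6 = 17.3333
Σ(t − t̄)² = 128.444 + 11.1111 + 0.444444 + 7.11111 + 21.7778 + 44.4444 = 213.333
h = 1/6 + (4.66667)²/213.333 = 0.166667 + 0.102083 = 0.27

h = 0.27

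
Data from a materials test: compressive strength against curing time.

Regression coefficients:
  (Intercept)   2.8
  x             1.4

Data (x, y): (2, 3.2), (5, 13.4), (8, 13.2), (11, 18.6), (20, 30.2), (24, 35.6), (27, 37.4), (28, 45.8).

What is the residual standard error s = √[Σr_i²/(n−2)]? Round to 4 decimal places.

x=2: ŷ = 2.8 + 1.4·2 = 5.6; r = 3.2 − 5.6 = -2.4
x=5: ŷ = 2.8 + 1.4·5 = 9.8; r = 13.4 − 9.8 = 3.6
x=8: ŷ = 2.8 + 1.4·8 = 14; r = 13.2 − 14 = -0.8
x=11: ŷ = 2.8 + 1.4·11 = 18.2; r = 18.6 − 18.2 = 0.4
x=20: ŷ = 2.8 + 1.4·20 = 30.8; r = 30.2 − 30.8 = -0.6
x=24: ŷ = 2.8 + 1.4·24 = 36.4; r = 35.6 − 36.4 = -0.8
x=27: ŷ = 2.8 + 1.4·27 = 40.6; r = 37.4 − 40.6 = -3.2
x=28: ŷ = 2.8 + 1.4·28 = 42; r = 45.8 − 42 = 3.8
SSE = 5.76 + 12.96 + 0.64 + 0.16 + 0.36 + 0.64 + 10.24 + 14.44 = 45.2
s = √(45.2/6) = √7.53333 ≈ 2.7447

s = 2.7447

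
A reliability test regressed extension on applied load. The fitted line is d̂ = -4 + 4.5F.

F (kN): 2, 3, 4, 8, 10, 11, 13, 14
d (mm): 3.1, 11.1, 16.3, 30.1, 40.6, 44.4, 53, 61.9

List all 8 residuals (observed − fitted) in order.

-1.9, 1.6, 2.3, -1.9, -0.4, -1.1, -1.5, 2.9

F=2: d̂ = -4 + 4.5·2 = 5; e = 3.1 − 5 = -1.9
F=3: d̂ = -4 + 4.5·3 = 9.5; e = 11.1 − 9.5 = 1.6
F=4: d̂ = -4 + 4.5·4 = 14; e = 16.3 − 14 = 2.3
F=8: d̂ = -4 + 4.5·8 = 32; e = 30.1 − 32 = -1.9
F=10: d̂ = -4 + 4.5·10 = 41; e = 40.6 − 41 = -0.4
F=11: d̂ = -4 + 4.5·11 = 45.5; e = 44.4 − 45.5 = -1.1
F=13: d̂ = -4 + 4.5·13 = 54.5; e = 53 − 54.5 = -1.5
F=14: d̂ = -4 + 4.5·14 = 59; e = 61.9 − 59 = 2.9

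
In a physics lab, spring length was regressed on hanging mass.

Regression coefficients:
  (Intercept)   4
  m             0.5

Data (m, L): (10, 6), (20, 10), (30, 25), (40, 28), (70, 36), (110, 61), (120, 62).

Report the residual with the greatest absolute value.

m=10: ŷ = 4 + 0.5·10 = 9; r = 6 − 9 = -3
m=20: ŷ = 4 + 0.5·20 = 14; r = 10 − 14 = -4
m=30: ŷ = 4 + 0.5·30 = 19; r = 25 − 19 = 6
m=40: ŷ = 4 + 0.5·40 = 24; r = 28 − 24 = 4
m=70: ŷ = 4 + 0.5·70 = 39; r = 36 − 39 = -3
m=110: ŷ = 4 + 0.5·110 = 59; r = 61 − 59 = 2
m=120: ŷ = 4 + 0.5·120 = 64; r = 62 − 64 = -2
Largest |r| is 6 at m = 30, residual 6.

r = 6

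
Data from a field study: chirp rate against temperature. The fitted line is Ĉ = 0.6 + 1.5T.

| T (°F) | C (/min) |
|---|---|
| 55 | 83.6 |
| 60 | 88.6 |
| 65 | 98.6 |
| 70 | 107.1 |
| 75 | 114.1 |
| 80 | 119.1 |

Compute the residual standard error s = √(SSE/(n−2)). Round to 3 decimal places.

s = 1.581

T=55: Ĉ = 0.6 + 1.5·55 = 83.1; e = 83.6 − 83.1 = 0.5
T=60: Ĉ = 0.6 + 1.5·60 = 90.6; e = 88.6 − 90.6 = -2
T=65: Ĉ = 0.6 + 1.5·65 = 98.1; e = 98.6 − 98.1 = 0.5
T=70: Ĉ = 0.6 + 1.5·70 = 105.6; e = 107.1 − 105.6 = 1.5
T=75: Ĉ = 0.6 + 1.5·75 = 113.1; e = 114.1 − 113.1 = 1
T=80: Ĉ = 0.6 + 1.5·80 = 120.6; e = 119.1 − 120.6 = -1.5
SSE = 0.25 + 4 + 0.25 + 2.25 + 1 + 2.25 = 10
s = √(10/4) = √2.5 ≈ 1.581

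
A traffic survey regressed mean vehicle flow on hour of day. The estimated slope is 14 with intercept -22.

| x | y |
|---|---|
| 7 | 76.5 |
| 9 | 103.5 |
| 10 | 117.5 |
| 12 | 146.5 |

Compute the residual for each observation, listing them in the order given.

x=7: ŷ = -22 + 14·7 = 76; r = 76.5 − 76 = 0.5
x=9: ŷ = -22 + 14·9 = 104; r = 103.5 − 104 = -0.5
x=10: ŷ = -22 + 14·10 = 118; r = 117.5 − 118 = -0.5
x=12: ŷ = -22 + 14·12 = 146; r = 146.5 − 146 = 0.5

0.5, -0.5, -0.5, 0.5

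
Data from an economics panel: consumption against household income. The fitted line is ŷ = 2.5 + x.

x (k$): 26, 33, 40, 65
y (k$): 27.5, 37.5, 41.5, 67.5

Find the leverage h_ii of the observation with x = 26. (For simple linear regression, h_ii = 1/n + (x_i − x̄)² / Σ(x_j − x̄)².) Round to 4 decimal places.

h = 0.5098

x̄ = (26 + 33 + 40 + 65)/4 = 41
Σ(x − x̄)² = 225 + 64 + 1 + 576 = 866
h = 1/4 + (-15)²/866 = 0.25 + 0.259815 = 0.5098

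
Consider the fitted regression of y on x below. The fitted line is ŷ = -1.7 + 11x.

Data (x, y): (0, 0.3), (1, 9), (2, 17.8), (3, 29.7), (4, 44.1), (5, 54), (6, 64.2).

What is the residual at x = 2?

ŷ = -1.7 + 11·2 = 20.3
e = 17.8 − 20.3 = -2.5

e = -2.5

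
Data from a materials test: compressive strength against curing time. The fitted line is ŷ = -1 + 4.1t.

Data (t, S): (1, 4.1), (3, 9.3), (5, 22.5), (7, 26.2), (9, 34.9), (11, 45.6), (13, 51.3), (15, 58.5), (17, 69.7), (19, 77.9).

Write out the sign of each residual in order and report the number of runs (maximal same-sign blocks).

7 runs

t=1: ŷ = -1 + 4.1·1 = 3.1; e = 4.1 − 3.1 = 1
t=3: ŷ = -1 + 4.1·3 = 11.3; e = 9.3 − 11.3 = -2
t=5: ŷ = -1 + 4.1·5 = 19.5; e = 22.5 − 19.5 = 3
t=7: ŷ = -1 + 4.1·7 = 27.7; e = 26.2 − 27.7 = -1.5
t=9: ŷ = -1 + 4.1·9 = 35.9; e = 34.9 − 35.9 = -1
t=11: ŷ = -1 + 4.1·11 = 44.1; e = 45.6 − 44.1 = 1.5
t=13: ŷ = -1 + 4.1·13 = 52.3; e = 51.3 − 52.3 = -1
t=15: ŷ = -1 + 4.1·15 = 60.5; e = 58.5 − 60.5 = -2
t=17: ŷ = -1 + 4.1·17 = 68.7; e = 69.7 − 68.7 = 1
t=19: ŷ = -1 + 4.1·19 = 76.9; e = 77.9 − 76.9 = 1
Signs: + − + − − + − − + +
Runs: +×1, −×1, +×1, −×2, +×1, −×2, +×2 → 7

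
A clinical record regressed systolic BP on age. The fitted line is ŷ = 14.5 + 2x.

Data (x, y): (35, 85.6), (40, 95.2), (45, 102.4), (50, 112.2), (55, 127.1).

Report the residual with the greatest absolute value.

x=35: ŷ = 14.5 + 2·35 = 84.5; e = 85.6 − 84.5 = 1.1
x=40: ŷ = 14.5 + 2·40 = 94.5; e = 95.2 − 94.5 = 0.7
x=45: ŷ = 14.5 + 2·45 = 104.5; e = 102.4 − 104.5 = -2.1
x=50: ŷ = 14.5 + 2·50 = 114.5; e = 112.2 − 114.5 = -2.3
x=55: ŷ = 14.5 + 2·55 = 124.5; e = 127.1 − 124.5 = 2.6
Largest |e| is 2.6 at x = 55, residual 2.6.

e = 2.6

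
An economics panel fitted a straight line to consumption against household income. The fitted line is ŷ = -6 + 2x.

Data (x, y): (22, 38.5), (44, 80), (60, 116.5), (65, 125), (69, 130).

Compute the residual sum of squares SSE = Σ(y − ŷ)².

x=22: ŷ = -6 + 2·22 = 38; r = 38.5 − 38 = 0.5
x=44: ŷ = -6 + 2·44 = 82; r = 80 − 82 = -2
x=60: ŷ = -6 + 2·60 = 114; r = 116.5 − 114 = 2.5
x=65: ŷ = -6 + 2·65 = 124; r = 125 − 124 = 1
x=69: ŷ = -6 + 2·69 = 132; r = 130 − 132 = -2
SSE = 0.25 + 4 + 6.25 + 1 + 4 = 15.5

SSE = 15.5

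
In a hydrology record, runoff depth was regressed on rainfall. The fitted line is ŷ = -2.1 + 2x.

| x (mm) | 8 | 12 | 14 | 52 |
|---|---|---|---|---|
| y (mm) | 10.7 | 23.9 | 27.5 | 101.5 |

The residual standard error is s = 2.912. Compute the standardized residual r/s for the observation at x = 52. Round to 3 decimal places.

-0.137

ŷ = -2.1 + 2·52 = 101.9
r = 101.5 − 101.9 = -0.4
r/s = -0.4 / 2.912 = -0.137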